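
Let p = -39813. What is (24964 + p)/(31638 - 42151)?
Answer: 14849/10513 ≈ 1.4124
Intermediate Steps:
(24964 + p)/(31638 - 42151) = (24964 - 39813)/(31638 - 42151) = -14849/(-10513) = -14849*(-1/10513) = 14849/10513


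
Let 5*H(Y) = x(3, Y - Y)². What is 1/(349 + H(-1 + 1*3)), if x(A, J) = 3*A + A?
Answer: 5/1889 ≈ 0.0026469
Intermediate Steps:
x(A, J) = 4*A
H(Y) = 144/5 (H(Y) = (4*3)²/5 = (⅕)*12² = (⅕)*144 = 144/5)
1/(349 + H(-1 + 1*3)) = 1/(349 + 144/5) = 1/(1889/5) = 5/1889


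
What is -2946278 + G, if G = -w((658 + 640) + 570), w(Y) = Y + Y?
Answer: -2950014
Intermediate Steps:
w(Y) = 2*Y
G = -3736 (G = -2*((658 + 640) + 570) = -2*(1298 + 570) = -2*1868 = -1*3736 = -3736)
-2946278 + G = -2946278 - 3736 = -2950014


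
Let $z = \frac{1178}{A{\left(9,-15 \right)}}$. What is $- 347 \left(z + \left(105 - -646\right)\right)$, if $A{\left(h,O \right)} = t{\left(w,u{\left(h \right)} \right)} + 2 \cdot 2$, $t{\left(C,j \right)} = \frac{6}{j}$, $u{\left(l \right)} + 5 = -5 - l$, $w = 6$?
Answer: $- \frac{13004172}{35} \approx -3.7155 \cdot 10^{5}$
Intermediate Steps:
$u{\left(l \right)} = -10 - l$ ($u{\left(l \right)} = -5 - \left(5 + l\right) = -10 - l$)
$A{\left(h,O \right)} = 4 + \frac{6}{-10 - h}$ ($A{\left(h,O \right)} = \frac{6}{-10 - h} + 2 \cdot 2 = \frac{6}{-10 - h} + 4 = 4 + \frac{6}{-10 - h}$)
$z = \frac{11191}{35}$ ($z = \frac{1178}{2 \frac{1}{10 + 9} \left(17 + 2 \cdot 9\right)} = \frac{1178}{2 \cdot \frac{1}{19} \left(17 + 18\right)} = \frac{1178}{2 \cdot \frac{1}{19} \cdot 35} = \frac{1178}{\frac{70}{19}} = 1178 \cdot \frac{19}{70} = \frac{11191}{35} \approx 319.74$)
$- 347 \left(z + \left(105 - -646\right)\right) = - 347 \left(\frac{11191}{35} + \left(105 - -646\right)\right) = - 347 \left(\frac{11191}{35} + \left(105 + 646\right)\right) = - 347 \left(\frac{11191}{35} + 751\right) = \left(-347\right) \frac{37476}{35} = - \frac{13004172}{35}$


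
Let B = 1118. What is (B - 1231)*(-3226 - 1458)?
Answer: 529292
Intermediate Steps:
(B - 1231)*(-3226 - 1458) = (1118 - 1231)*(-3226 - 1458) = -113*(-4684) = 529292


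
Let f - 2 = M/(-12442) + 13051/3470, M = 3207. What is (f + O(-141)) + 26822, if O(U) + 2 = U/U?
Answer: 289550120068/10793435 ≈ 26827.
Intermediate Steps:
O(U) = -1 (O(U) = -2 + U/U = -2 + 1 = -1)
f = 59399933/10793435 (f = 2 + (3207/(-12442) + 13051/3470) = 2 + (3207*(-1/12442) + 13051*(1/3470)) = 2 + (-3207/12442 + 13051/3470) = 2 + 37813063/10793435 = 59399933/10793435 ≈ 5.5033)
(f + O(-141)) + 26822 = (59399933/10793435 - 1) + 26822 = 48606498/10793435 + 26822 = 289550120068/10793435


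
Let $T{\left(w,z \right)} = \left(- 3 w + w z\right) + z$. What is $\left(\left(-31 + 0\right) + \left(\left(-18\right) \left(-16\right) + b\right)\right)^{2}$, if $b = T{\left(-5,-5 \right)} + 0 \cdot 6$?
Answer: $85264$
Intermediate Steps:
$T{\left(w,z \right)} = z - 3 w + w z$
$b = 35$ ($b = \left(-5 - -15 - -25\right) + 0 \cdot 6 = \left(-5 + 15 + 25\right) + 0 = 35 + 0 = 35$)
$\left(\left(-31 + 0\right) + \left(\left(-18\right) \left(-16\right) + b\right)\right)^{2} = \left(\left(-31 + 0\right) + \left(\left(-18\right) \left(-16\right) + 35\right)\right)^{2} = \left(-31 + \left(288 + 35\right)\right)^{2} = \left(-31 + 323\right)^{2} = 292^{2} = 85264$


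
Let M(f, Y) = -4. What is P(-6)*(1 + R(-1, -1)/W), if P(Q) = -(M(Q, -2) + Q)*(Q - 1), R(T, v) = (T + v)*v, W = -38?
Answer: -1260/19 ≈ -66.316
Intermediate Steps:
R(T, v) = v*(T + v)
P(Q) = -(-1 + Q)*(-4 + Q) (P(Q) = -(-4 + Q)*(Q - 1) = -(-4 + Q)*(-1 + Q) = -(-1 + Q)*(-4 + Q))
P(-6)*(1 + R(-1, -1)/W) = (-4 - 1*(-6)² + 5*(-6))*(1 - (-1 - 1)/(-38)) = (-4 - 1*36 - 30)*(1 - 1*(-2)*(-1/38)) = (-4 - 36 - 30)*(1 + 2*(-1/38)) = -70*(1 - 1/19) = -70*18/19 = -1260/19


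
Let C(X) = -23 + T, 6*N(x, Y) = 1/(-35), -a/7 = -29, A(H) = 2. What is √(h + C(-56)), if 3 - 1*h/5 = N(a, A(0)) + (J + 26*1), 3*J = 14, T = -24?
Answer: I*√326886/42 ≈ 13.613*I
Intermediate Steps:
J = 14/3 (J = (⅓)*14 = 14/3 ≈ 4.6667)
a = 203 (a = -7*(-29) = 203)
N(x, Y) = -1/210 (N(x, Y) = (⅙)/(-35) = (⅙)*(-1/35) = -1/210)
C(X) = -47 (C(X) = -23 - 24 = -47)
h = -5809/42 (h = 15 - 5*(-1/210 + (14/3 + 26*1)) = 15 - 5*(-1/210 + (14/3 + 26)) = 15 - 5*(-1/210 + 92/3) = 15 - 5*6439/210 = 15 - 6439/42 = -5809/42 ≈ -138.31)
√(h + C(-56)) = √(-5809/42 - 47) = √(-7783/42) = I*√326886/42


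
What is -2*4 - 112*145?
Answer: -16248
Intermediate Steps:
-2*4 - 112*145 = -8 - 16240 = -16248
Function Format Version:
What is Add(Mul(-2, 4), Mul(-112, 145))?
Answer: -16248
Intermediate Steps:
Add(Mul(-2, 4), Mul(-112, 145)) = Add(-8, -16240) = -16248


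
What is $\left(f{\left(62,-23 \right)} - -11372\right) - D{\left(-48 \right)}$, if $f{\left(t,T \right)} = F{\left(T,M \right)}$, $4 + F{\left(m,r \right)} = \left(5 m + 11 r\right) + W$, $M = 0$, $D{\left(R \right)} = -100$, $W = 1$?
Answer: $11354$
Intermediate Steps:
$F{\left(m,r \right)} = -3 + 5 m + 11 r$ ($F{\left(m,r \right)} = -4 + \left(\left(5 m + 11 r\right) + 1\right) = -4 + \left(1 + 5 m + 11 r\right) = -3 + 5 m + 11 r$)
$f{\left(t,T \right)} = -3 + 5 T$ ($f{\left(t,T \right)} = -3 + 5 T + 11 \cdot 0 = -3 + 5 T + 0 = -3 + 5 T$)
$\left(f{\left(62,-23 \right)} - -11372\right) - D{\left(-48 \right)} = \left(\left(-3 + 5 \left(-23\right)\right) - -11372\right) - -100 = \left(\left(-3 - 115\right) + 11372\right) + 100 = \left(-118 + 11372\right) + 100 = 11254 + 100 = 11354$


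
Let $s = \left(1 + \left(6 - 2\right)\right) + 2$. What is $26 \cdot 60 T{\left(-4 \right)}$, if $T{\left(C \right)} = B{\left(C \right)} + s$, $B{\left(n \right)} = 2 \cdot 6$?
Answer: $29640$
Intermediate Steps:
$B{\left(n \right)} = 12$
$s = 7$ ($s = \left(1 + \left(6 - 2\right)\right) + 2 = \left(1 + 4\right) + 2 = 5 + 2 = 7$)
$T{\left(C \right)} = 19$ ($T{\left(C \right)} = 12 + 7 = 19$)
$26 \cdot 60 T{\left(-4 \right)} = 26 \cdot 60 \cdot 19 = 1560 \cdot 19 = 29640$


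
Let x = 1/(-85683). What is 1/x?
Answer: -85683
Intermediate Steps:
x = -1/85683 ≈ -1.1671e-5
1/x = 1/(-1/85683) = -85683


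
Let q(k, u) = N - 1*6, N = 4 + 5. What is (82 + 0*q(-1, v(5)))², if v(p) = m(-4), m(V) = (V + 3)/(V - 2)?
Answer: 6724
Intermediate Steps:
N = 9
m(V) = (3 + V)/(-2 + V)
v(p) = ⅙ (v(p) = (3 - 4)/(-2 - 4) = -1/(-6) = -⅙*(-1) = ⅙)
q(k, u) = 3 (q(k, u) = 9 - 1*6 = 9 - 6 = 3)
(82 + 0*q(-1, v(5)))² = (82 + 0*3)² = (82 + 0)² = 82² = 6724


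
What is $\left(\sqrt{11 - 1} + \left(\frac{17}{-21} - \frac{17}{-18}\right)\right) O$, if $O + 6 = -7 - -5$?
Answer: $- \frac{68}{63} - 8 \sqrt{10} \approx -26.378$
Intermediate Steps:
$O = -8$ ($O = -6 - 2 = -8$)
$\left(\sqrt{11 - 1} + \left(\frac{17}{-21} - \frac{17}{-18}\right)\right) O = \left(\sqrt{11 - 1} + \left(\frac{17}{-21} - \frac{17}{-18}\right)\right) \left(-8\right) = \left(\sqrt{10} + \left(17 \left(- \frac{1}{21}\right) - - \frac{17}{18}\right)\right) \left(-8\right) = \left(\sqrt{10} + \left(- \frac{17}{21} + \frac{17}{18}\right)\right) \left(-8\right) = \left(\sqrt{10} + \frac{17}{126}\right) \left(-8\right) = \left(\frac{17}{126} + \sqrt{10}\right) \left(-8\right) = - \frac{68}{63} - 8 \sqrt{10}$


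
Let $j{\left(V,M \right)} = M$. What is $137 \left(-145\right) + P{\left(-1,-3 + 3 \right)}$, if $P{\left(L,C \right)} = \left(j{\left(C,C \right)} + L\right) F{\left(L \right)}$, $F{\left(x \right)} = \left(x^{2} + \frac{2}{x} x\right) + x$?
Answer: $-19867$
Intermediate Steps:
$F{\left(x \right)} = 2 + x + x^{2}$ ($F{\left(x \right)} = \left(x^{2} + 2\right) + x = \left(2 + x^{2}\right) + x = 2 + x + x^{2}$)
$P{\left(L,C \right)} = \left(C + L\right) \left(2 + L + L^{2}\right)$
$137 \left(-145\right) + P{\left(-1,-3 + 3 \right)} = 137 \left(-145\right) + \left(\left(-3 + 3\right) - 1\right) \left(2 - 1 + \left(-1\right)^{2}\right) = -19865 + \left(0 - 1\right) \left(2 - 1 + 1\right) = -19865 - 2 = -19867$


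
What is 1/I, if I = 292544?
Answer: 1/292544 ≈ 3.4183e-6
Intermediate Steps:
1/I = 1/292544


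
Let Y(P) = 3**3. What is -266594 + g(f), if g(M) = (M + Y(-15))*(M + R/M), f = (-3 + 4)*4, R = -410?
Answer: -539295/2 ≈ -2.6965e+5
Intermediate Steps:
f = 4 (f = 1*4 = 4)
Y(P) = 27
g(M) = (27 + M)*(M - 410/M) (g(M) = (M + 27)*(M - 410/M) = (27 + M)*(M - 410/M))
-266594 + g(f) = -266594 + (-410 + 4**2 - 11070/4 + 27*4) = -266594 + (-410 + 16 - 11070*1/4 + 108) = -266594 + (-410 + 16 - 5535/2 + 108) = -266594 - 6107/2 = -539295/2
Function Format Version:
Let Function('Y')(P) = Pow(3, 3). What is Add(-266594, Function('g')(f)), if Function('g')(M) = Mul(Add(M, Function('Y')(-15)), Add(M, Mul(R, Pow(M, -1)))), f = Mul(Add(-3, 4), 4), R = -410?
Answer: Rational(-539295, 2) ≈ -2.6965e+5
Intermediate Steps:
f = 4 (f = Mul(1, 4) = 4)
Function('Y')(P) = 27
Function('g')(M) = Mul(Add(27, M), Add(M, Mul(-410, Pow(M, -1)))) (Function('g')(M) = Mul(Add(M, 27), Add(M, Mul(-410, Pow(M, -1)))) = Mul(Add(27, M), Add(M, Mul(-410, Pow(M, -1)))))
Add(-266594, Function('g')(f)) = Add(-266594, Add(-410, Pow(4, 2), Mul(-11070, Pow(4, -1)), Mul(27, 4))) = Add(-266594, Add(-410, 16, Mul(-11070, Rational(1, 4)), 108)) = Add(-266594, Add(-410, 16, Rational(-5535, 2), 108)) = Add(-266594, Rational(-6107, 2)) = Rational(-539295, 2)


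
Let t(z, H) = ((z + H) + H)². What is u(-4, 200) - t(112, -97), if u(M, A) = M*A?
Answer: -7524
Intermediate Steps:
u(M, A) = A*M
t(z, H) = (z + 2*H)² (t(z, H) = ((H + z) + H)² = (z + 2*H)²)
u(-4, 200) - t(112, -97) = 200*(-4) - (112 + 2*(-97))² = -800 - (112 - 194)² = -800 - 1*(-82)² = -800 - 1*6724 = -800 - 6724 = -7524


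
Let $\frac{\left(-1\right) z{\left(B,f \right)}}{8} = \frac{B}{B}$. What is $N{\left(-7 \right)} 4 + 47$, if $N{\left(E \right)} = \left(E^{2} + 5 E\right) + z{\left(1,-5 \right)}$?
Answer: $71$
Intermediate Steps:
$z{\left(B,f \right)} = -8$ ($z{\left(B,f \right)} = - 8 \frac{B}{B} = \left(-8\right) 1 = -8$)
$N{\left(E \right)} = -8 + E^{2} + 5 E$ ($N{\left(E \right)} = \left(E^{2} + 5 E\right) - 8 = -8 + E^{2} + 5 E$)
$N{\left(-7 \right)} 4 + 47 = \left(-8 + \left(-7\right)^{2} + 5 \left(-7\right)\right) 4 + 47 = \left(-8 + 49 - 35\right) 4 + 47 = 6 \cdot 4 + 47 = 24 + 47 = 71$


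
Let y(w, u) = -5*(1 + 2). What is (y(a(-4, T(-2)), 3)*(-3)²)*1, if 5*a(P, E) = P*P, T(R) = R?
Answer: -135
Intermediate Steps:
a(P, E) = P²/5 (a(P, E) = (P*P)/5 = P²/5)
y(w, u) = -15 (y(w, u) = -5*3 = -15)
(y(a(-4, T(-2)), 3)*(-3)²)*1 = -15*(-3)²*1 = -15*9*1 = -135*1 = -135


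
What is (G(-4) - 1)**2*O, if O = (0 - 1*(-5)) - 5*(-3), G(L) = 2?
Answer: 20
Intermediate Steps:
O = 20 (O = (0 + 5) + 15 = 5 + 15 = 20)
(G(-4) - 1)**2*O = (2 - 1)**2*20 = 1**2*20 = 1*20 = 20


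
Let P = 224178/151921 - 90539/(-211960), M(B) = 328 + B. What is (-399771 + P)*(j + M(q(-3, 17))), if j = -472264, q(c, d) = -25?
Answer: 123991231450289517829/657166840 ≈ 1.8868e+11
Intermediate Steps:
P = 8753077757/4600167880 (P = 224178*(1/151921) - 90539*(-1/211960) = 224178/151921 + 90539/211960 = 8753077757/4600167880 ≈ 1.9028)
(-399771 + P)*(j + M(q(-3, 17))) = (-399771 + 8753077757/4600167880)*(-472264 + (328 - 25)) = -1839004960477723*(-472264 + 303)/4600167880 = -1839004960477723/4600167880*(-471961) = 123991231450289517829/657166840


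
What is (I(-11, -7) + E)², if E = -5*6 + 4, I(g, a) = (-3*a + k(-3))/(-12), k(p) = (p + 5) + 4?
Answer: 12769/16 ≈ 798.06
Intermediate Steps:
k(p) = 9 + p (k(p) = (5 + p) + 4 = 9 + p)
I(g, a) = -½ + a/4 (I(g, a) = (-3*a + (9 - 3))/(-12) = (-3*a + 6)*(-1/12) = (6 - 3*a)*(-1/12) = -½ + a/4)
E = -26 (E = -30 + 4 = -26)
(I(-11, -7) + E)² = ((-½ + (¼)*(-7)) - 26)² = ((-½ - 7/4) - 26)² = (-9/4 - 26)² = (-113/4)² = 12769/16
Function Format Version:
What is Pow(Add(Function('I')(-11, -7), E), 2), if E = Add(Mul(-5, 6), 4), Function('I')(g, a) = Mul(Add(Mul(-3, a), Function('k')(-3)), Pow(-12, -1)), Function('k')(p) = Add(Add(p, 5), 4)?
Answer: Rational(12769, 16) ≈ 798.06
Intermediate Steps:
Function('k')(p) = Add(9, p) (Function('k')(p) = Add(Add(5, p), 4) = Add(9, p))
Function('I')(g, a) = Add(Rational(-1, 2), Mul(Rational(1, 4), a)) (Function('I')(g, a) = Mul(Add(Mul(-3, a), Add(9, -3)), Pow(-12, -1)) = Mul(Add(Mul(-3, a), 6), Rational(-1, 12)) = Mul(Add(6, Mul(-3, a)), Rational(-1, 12)) = Add(Rational(-1, 2), Mul(Rational(1, 4), a)))
E = -26 (E = Add(-30, 4) = -26)
Pow(Add(Function('I')(-11, -7), E), 2) = Pow(Add(Add(Rational(-1, 2), Mul(Rational(1, 4), -7)), -26), 2) = Pow(Add(Add(Rational(-1, 2), Rational(-7, 4)), -26), 2) = Pow(Add(Rational(-9, 4), -26), 2) = Pow(Rational(-113, 4), 2) = Rational(12769, 16)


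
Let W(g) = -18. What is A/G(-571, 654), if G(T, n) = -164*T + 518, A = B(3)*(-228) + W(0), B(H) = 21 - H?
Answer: -2061/47081 ≈ -0.043776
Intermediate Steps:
A = -4122 (A = (21 - 1*3)*(-228) - 18 = (21 - 3)*(-228) - 18 = 18*(-228) - 18 = -4104 - 18 = -4122)
G(T, n) = 518 - 164*T
A/G(-571, 654) = -4122/(518 - 164*(-571)) = -4122/(518 + 93644) = -4122/94162 = -4122*1/94162 = -2061/47081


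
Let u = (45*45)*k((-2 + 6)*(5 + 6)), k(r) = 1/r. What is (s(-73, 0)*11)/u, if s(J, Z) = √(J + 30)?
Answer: 484*I*√43/2025 ≈ 1.5673*I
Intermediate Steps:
s(J, Z) = √(30 + J)
k(r) = 1/r
u = 2025/44 (u = (45*45)/(((-2 + 6)*(5 + 6))) = 2025/((4*11)) = 2025/44 ≈ 46.023)
(s(-73, 0)*11)/u = (√(30 - 73)*11)/(2025/44) = (√(-43)*11)*(44/2025) = ((I*√43)*11)*(44/2025) = (11*I*√43)*(44/2025) = 484*I*√43/2025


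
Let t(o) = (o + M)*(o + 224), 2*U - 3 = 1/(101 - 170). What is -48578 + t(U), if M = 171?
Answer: -46096640/4761 ≈ -9682.1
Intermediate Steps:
U = 103/69 (U = 3/2 + 1/(2*(101 - 170)) = 3/2 + (½)/(-69) = 3/2 + (½)*(-1/69) = 3/2 - 1/138 = 103/69 ≈ 1.4928)
t(o) = (171 + o)*(224 + o) (t(o) = (o + 171)*(o + 224) = (171 + o)*(224 + o))
-48578 + t(U) = -48578 + (38304 + (103/69)² + 395*(103/69)) = -48578 + (38304 + 10609/4761 + 40685/69) = -48578 + 185183218/4761 = -46096640/4761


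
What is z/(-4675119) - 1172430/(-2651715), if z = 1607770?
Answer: 27064487636/275490737313 ≈ 0.098241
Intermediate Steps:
z/(-4675119) - 1172430/(-2651715) = 1607770/(-4675119) - 1172430/(-2651715) = 1607770*(-1/4675119) - 1172430*(-1/2651715) = -1607770/4675119 + 26054/58927 = 27064487636/275490737313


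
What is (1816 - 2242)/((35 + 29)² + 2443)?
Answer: -426/6539 ≈ -0.065148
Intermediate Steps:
(1816 - 2242)/((35 + 29)² + 2443) = -426/(64² + 2443) = -426/(4096 + 2443) = -426/6539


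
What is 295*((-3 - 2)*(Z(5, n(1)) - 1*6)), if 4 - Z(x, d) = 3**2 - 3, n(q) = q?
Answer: 11800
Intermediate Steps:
Z(x, d) = -2 (Z(x, d) = 4 - (3**2 - 3) = 4 - (9 - 3) = 4 - 1*6 = 4 - 6 = -2)
295*((-3 - 2)*(Z(5, n(1)) - 1*6)) = 295*((-3 - 2)*(-2 - 1*6)) = 295*(-5*(-2 - 6)) = 295*(-5*(-8)) = 295*40 = 11800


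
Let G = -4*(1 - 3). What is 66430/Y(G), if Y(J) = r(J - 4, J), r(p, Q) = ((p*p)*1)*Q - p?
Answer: 33215/62 ≈ 535.73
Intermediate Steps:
r(p, Q) = -p + Q*p² (r(p, Q) = (p²*1)*Q - p = p²*Q - p = Q*p² - p = -p + Q*p²)
G = 8 (G = -4*(-2) = 8)
Y(J) = (-1 + J*(-4 + J))*(-4 + J) (Y(J) = (J - 4)*(-1 + J*(J - 4)) = (-4 + J)*(-1 + J*(-4 + J)) = (-1 + J*(-4 + J))*(-4 + J))
66430/Y(G) = 66430/(((-1 + 8*(-4 + 8))*(-4 + 8))) = 66430/(((-1 + 8*4)*4)) = 66430/(((-1 + 32)*4)) = 66430/((31*4)) = 66430/124 = 66430*(1/124) = 33215/62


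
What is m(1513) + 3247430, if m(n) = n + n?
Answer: 3250456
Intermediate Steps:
m(n) = 2*n
m(1513) + 3247430 = 2*1513 + 3247430 = 3026 + 3247430 = 3250456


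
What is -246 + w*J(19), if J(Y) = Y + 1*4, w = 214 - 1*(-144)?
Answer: 7988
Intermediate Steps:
w = 358 (w = 214 + 144 = 358)
J(Y) = 4 + Y (J(Y) = Y + 4 = 4 + Y)
-246 + w*J(19) = -246 + 358*(4 + 19) = -246 + 358*23 = -246 + 8234 = 7988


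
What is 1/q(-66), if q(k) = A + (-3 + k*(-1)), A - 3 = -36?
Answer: 1/30 ≈ 0.033333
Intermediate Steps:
A = -33 (A = 3 - 36 = -33)
q(k) = -36 - k (q(k) = -33 + (-3 + k*(-1)) = -33 + (-3 - k) = -36 - k)
1/q(-66) = 1/(-36 - 1*(-66)) = 1/(-36 + 66) = 1/30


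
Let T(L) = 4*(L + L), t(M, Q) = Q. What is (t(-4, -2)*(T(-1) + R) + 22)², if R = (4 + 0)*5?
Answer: 4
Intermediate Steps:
R = 20 (R = 4*5 = 20)
T(L) = 8*L (T(L) = 4*(2*L) = 8*L)
(t(-4, -2)*(T(-1) + R) + 22)² = (-2*(8*(-1) + 20) + 22)² = (-2*(-8 + 20) + 22)² = (-2*12 + 22)² = (-24 + 22)² = (-2)² = 4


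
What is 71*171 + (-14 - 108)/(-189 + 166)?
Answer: 279365/23 ≈ 12146.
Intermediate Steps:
71*171 + (-14 - 108)/(-189 + 166) = 12141 - 122/(-23) = 12141 - 122*(-1/23) = 12141 + 122/23 = 279365/23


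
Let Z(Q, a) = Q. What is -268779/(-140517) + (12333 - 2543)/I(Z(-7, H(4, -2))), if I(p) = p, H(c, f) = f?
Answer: -457926659/327873 ≈ -1396.7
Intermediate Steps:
-268779/(-140517) + (12333 - 2543)/I(Z(-7, H(4, -2))) = -268779/(-140517) + (12333 - 2543)/(-7) = -268779*(-1/140517) + 9790*(-⅐) = 89593/46839 - 9790/7 = -457926659/327873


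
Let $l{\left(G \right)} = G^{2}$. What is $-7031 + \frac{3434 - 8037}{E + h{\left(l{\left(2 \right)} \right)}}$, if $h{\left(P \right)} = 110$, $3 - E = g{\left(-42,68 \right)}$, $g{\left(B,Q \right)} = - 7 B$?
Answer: $- \frac{1268008}{181} \approx -7005.6$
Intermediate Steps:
$E = -291$ ($E = 3 - \left(-7\right) \left(-42\right) = 3 - 294 = -291$)
$-7031 + \frac{3434 - 8037}{E + h{\left(l{\left(2 \right)} \right)}} = -7031 + \frac{3434 - 8037}{-291 + 110} = -7031 - \frac{4603}{-181} = -7031 - - \frac{4603}{181} = -7031 + \frac{4603}{181} = - \frac{1268008}{181}$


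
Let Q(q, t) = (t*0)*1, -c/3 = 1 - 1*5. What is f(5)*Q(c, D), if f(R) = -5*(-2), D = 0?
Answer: 0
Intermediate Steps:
c = 12 (c = -3*(1 - 1*5) = -3*(1 - 5) = -3*(-4) = 12)
Q(q, t) = 0 (Q(q, t) = 0*1 = 0)
f(R) = 10
f(5)*Q(c, D) = 10*0 = 0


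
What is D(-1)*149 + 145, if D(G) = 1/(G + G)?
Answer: 141/2 ≈ 70.500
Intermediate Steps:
D(G) = 1/(2*G)
D(-1)*149 + 145 = ((1/2)/(-1))*149 + 145 = ((1/2)*(-1))*149 + 145 = -1/2*149 + 145 = -149/2 + 145 = 141/2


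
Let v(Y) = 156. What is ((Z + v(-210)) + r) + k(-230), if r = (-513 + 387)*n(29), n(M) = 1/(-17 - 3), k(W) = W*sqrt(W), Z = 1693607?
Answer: 16937693/10 - 230*I*sqrt(230) ≈ 1.6938e+6 - 3488.1*I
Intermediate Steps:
k(W) = W**(3/2)
n(M) = -1/20 (n(M) = 1/(-20) = -1/20)
r = 63/10 (r = (-513 + 387)*(-1/20) = -126*(-1/20) = 63/10 ≈ 6.3000)
((Z + v(-210)) + r) + k(-230) = ((1693607 + 156) + 63/10) + (-230)**(3/2) = (1693763 + 63/10) - 230*I*sqrt(230) = 16937693/10 - 230*I*sqrt(230)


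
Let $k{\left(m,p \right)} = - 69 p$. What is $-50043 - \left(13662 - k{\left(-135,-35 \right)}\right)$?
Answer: $-61290$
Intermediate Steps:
$-50043 - \left(13662 - k{\left(-135,-35 \right)}\right) = -50043 - \left(13662 - \left(-69\right) \left(-35\right)\right) = -50043 - \left(13662 - 2415\right) = -50043 - 11247 = -61290$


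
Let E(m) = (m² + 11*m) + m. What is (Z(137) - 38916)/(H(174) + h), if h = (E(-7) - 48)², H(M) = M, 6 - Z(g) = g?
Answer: -39047/7063 ≈ -5.5284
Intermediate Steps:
E(m) = m² + 12*m
Z(g) = 6 - g
h = 6889 (h = (-7*(12 - 7) - 48)² = (-7*5 - 48)² = (-35 - 48)² = (-83)² = 6889)
(Z(137) - 38916)/(H(174) + h) = ((6 - 1*137) - 38916)/(174 + 6889) = ((6 - 137) - 38916)/7063 = (-131 - 38916)*(1/7063) = -39047*1/7063 = -39047/7063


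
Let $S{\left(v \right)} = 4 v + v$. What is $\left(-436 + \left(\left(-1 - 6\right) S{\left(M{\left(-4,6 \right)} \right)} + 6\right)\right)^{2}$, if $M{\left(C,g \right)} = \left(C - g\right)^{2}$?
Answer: $15444900$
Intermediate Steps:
$S{\left(v \right)} = 5 v$
$\left(-436 + \left(\left(-1 - 6\right) S{\left(M{\left(-4,6 \right)} \right)} + 6\right)\right)^{2} = \left(-436 + \left(\left(-1 - 6\right) 5 \left(-4 - 6\right)^{2} + 6\right)\right)^{2} = \left(-436 + \left(- 7 \cdot 5 \left(-10\right)^{2} + 6\right)\right)^{2} = \left(-436 + \left(- 7 \cdot 5 \cdot 100 + 6\right)\right)^{2} = \left(-436 + \left(\left(-7\right) 500 + 6\right)\right)^{2} = \left(-436 + \left(-3500 + 6\right)\right)^{2} = \left(-436 - 3494\right)^{2} = \left(-3930\right)^{2} = 15444900$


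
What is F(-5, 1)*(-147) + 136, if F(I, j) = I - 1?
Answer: 1018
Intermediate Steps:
F(I, j) = -1 + I
F(-5, 1)*(-147) + 136 = (-1 - 5)*(-147) + 136 = -6*(-147) + 136 = 882 + 136 = 1018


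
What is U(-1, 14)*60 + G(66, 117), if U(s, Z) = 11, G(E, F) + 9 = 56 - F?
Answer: 590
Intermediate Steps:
G(E, F) = 47 - F (G(E, F) = -9 + (56 - F) = 47 - F)
U(-1, 14)*60 + G(66, 117) = 11*60 + (47 - 1*117) = 660 + (47 - 117) = 660 - 70 = 590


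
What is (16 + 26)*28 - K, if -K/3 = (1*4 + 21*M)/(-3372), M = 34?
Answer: 660553/562 ≈ 1175.4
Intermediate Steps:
K = 359/562 (K = -3*(1*4 + 21*34)/(-3372) = -3*(4 + 714)*(-1)/3372 = -2154*(-1)/3372 = -3*(-359/1686) = 359/562 ≈ 0.63879)
(16 + 26)*28 - K = (16 + 26)*28 - 1*359/562 = 42*28 - 359/562 = 1176 - 359/562 = 660553/562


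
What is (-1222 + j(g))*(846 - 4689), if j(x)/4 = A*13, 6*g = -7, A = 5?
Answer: 3696966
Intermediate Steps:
g = -7/6 (g = (1/6)*(-7) = -7/6 ≈ -1.1667)
j(x) = 260 (j(x) = 4*(5*13) = 4*65 = 260)
(-1222 + j(g))*(846 - 4689) = (-1222 + 260)*(846 - 4689) = -962*(-3843) = 3696966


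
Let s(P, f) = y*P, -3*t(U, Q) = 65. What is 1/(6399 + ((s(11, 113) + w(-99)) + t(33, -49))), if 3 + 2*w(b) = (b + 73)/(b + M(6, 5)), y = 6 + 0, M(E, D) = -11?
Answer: 165/1062922 ≈ 0.00015523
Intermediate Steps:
t(U, Q) = -65/3 (t(U, Q) = -⅓*65 = -65/3)
y = 6
s(P, f) = 6*P
w(b) = -3/2 + (73 + b)/(2*(-11 + b)) (w(b) = -3/2 + ((b + 73)/(b - 11))/2 = -3/2 + ((73 + b)/(-11 + b))/2 = -3/2 + (73 + b)/(2*(-11 + b)))
1/(6399 + ((s(11, 113) + w(-99)) + t(33, -49))) = 1/(6399 + ((6*11 + (53 - 1*(-99))/(-11 - 99)) - 65/3)) = 1/(6399 + ((66 + (53 + 99)/(-110)) - 65/3)) = 1/(6399 + ((66 - 1/110*152) - 65/3)) = 1/(6399 + ((66 - 76/55) - 65/3)) = 1/(6399 + (3554/55 - 65/3)) = 1/(6399 + 7087/165) = 1/(1062922/165) = 165/1062922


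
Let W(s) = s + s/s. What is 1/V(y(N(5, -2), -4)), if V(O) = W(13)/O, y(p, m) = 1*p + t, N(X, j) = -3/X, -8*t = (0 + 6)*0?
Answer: -3/70 ≈ -0.042857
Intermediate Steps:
t = 0 (t = -(0 + 6)*0/8 = -3*0/4 = -1/8*0 = 0)
W(s) = 1 + s (W(s) = s + 1 = 1 + s)
y(p, m) = p (y(p, m) = 1*p + 0 = p + 0 = p)
V(O) = 14/O (V(O) = (1 + 13)/O = 14/O)
1/V(y(N(5, -2), -4)) = 1/(14/((-3/5))) = 1/(14/((-3*1/5))) = 1/(14/(-3/5)) = 1/(14*(-5/3)) = 1/(-70/3) = -3/70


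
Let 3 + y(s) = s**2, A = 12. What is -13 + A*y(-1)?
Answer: -37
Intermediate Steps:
y(s) = -3 + s**2
-13 + A*y(-1) = -13 + 12*(-3 + (-1)**2) = -13 + 12*(-3 + 1) = -13 + 12*(-2) = -13 - 24 = -37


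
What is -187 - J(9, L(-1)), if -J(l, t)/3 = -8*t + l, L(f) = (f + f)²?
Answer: -256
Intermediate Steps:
L(f) = 4*f² (L(f) = (2*f)² = 4*f²)
J(l, t) = -3*l + 24*t (J(l, t) = -3*(-8*t + l) = -3*(l - 8*t) = -3*l + 24*t)
-187 - J(9, L(-1)) = -187 - (-3*9 + 24*(4*(-1)²)) = -187 - (-27 + 24*(4*1)) = -187 - (-27 + 24*4) = -187 - (-27 + 96) = -187 - 1*69 = -187 - 69 = -256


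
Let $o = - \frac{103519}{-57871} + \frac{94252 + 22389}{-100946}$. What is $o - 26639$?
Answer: $- \frac{155617234990611}{5841845966} \approx -26638.0$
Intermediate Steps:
$o = \frac{3699697663}{5841845966}$ ($o = \left(-103519\right) \left(- \frac{1}{57871}\right) + 116641 \left(- \frac{1}{100946}\right) = \frac{103519}{57871} - \frac{116641}{100946} = \frac{3699697663}{5841845966} \approx 0.63331$)
$o - 26639 = \frac{3699697663}{5841845966} - 26639 = - \frac{155617234990611}{5841845966}$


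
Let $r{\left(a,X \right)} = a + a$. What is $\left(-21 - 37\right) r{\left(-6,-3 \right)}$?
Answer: $696$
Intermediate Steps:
$r{\left(a,X \right)} = 2 a$
$\left(-21 - 37\right) r{\left(-6,-3 \right)} = \left(-21 - 37\right) 2 \left(-6\right) = \left(-58\right) \left(-12\right) = 696$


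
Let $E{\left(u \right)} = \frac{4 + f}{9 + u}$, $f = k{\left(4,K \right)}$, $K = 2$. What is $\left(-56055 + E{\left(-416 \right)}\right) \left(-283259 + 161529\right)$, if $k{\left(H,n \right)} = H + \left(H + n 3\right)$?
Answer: $\frac{75059385870}{11} \approx 6.8236 \cdot 10^{9}$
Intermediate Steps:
$k{\left(H,n \right)} = 2 H + 3 n$ ($k{\left(H,n \right)} = H + \left(H + 3 n\right) = 2 H + 3 n$)
$f = 14$ ($f = 2 \cdot 4 + 3 \cdot 2 = 8 + 6 = 14$)
$E{\left(u \right)} = \frac{18}{9 + u}$ ($E{\left(u \right)} = \frac{4 + 14}{9 + u} = \frac{18}{9 + u}$)
$\left(-56055 + E{\left(-416 \right)}\right) \left(-283259 + 161529\right) = \left(-56055 + \frac{18}{9 - 416}\right) \left(-283259 + 161529\right) = \left(-56055 + \frac{18}{-407}\right) \left(-121730\right) = \left(-56055 + 18 \left(- \frac{1}{407}\right)\right) \left(-121730\right) = \left(-56055 - \frac{18}{407}\right) \left(-121730\right) = \left(- \frac{22814403}{407}\right) \left(-121730\right) = \frac{75059385870}{11}$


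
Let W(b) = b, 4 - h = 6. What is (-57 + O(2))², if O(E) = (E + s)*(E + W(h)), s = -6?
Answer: 3249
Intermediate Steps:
h = -2 (h = 4 - 1*6 = 4 - 6 = -2)
O(E) = (-6 + E)*(-2 + E) (O(E) = (E - 6)*(E - 2) = (-6 + E)*(-2 + E))
(-57 + O(2))² = (-57 + (12 + 2² - 8*2))² = (-57 + (12 + 4 - 16))² = (-57 + 0)² = (-57)² = 3249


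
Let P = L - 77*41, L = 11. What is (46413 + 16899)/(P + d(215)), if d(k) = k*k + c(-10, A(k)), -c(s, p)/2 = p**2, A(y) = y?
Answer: -21104/16457 ≈ -1.2824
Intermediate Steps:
c(s, p) = -2*p**2
d(k) = -k**2 (d(k) = k*k - 2*k**2 = k**2 - 2*k**2 = -k**2)
P = -3146 (P = 11 - 77*41 = 11 - 3157 = -3146)
(46413 + 16899)/(P + d(215)) = (46413 + 16899)/(-3146 - 1*215**2) = 63312/(-3146 - 1*46225) = 63312/(-3146 - 46225) = 63312/(-49371) = 63312*(-1/49371) = -21104/16457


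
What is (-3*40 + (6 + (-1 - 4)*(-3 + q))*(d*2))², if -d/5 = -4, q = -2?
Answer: 1254400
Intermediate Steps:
d = 20 (d = -5*(-4) = 20)
(-3*40 + (6 + (-1 - 4)*(-3 + q))*(d*2))² = (-3*40 + (6 + (-1 - 4)*(-3 - 2))*(20*2))² = (-120 + (6 - 5*(-5))*40)² = (-120 + (6 + 25)*40)² = (-120 + 31*40)² = (-120 + 1240)² = 1120² = 1254400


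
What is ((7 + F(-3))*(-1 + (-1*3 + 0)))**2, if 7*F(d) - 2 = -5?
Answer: 33856/49 ≈ 690.94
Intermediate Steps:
F(d) = -3/7 (F(d) = 2/7 + (1/7)*(-5) = 2/7 - 5/7 = -3/7)
((7 + F(-3))*(-1 + (-1*3 + 0)))**2 = ((7 - 3/7)*(-1 + (-1*3 + 0)))**2 = (46*(-1 + (-3 + 0))/7)**2 = (46*(-1 - 3)/7)**2 = ((46/7)*(-4))**2 = (-184/7)**2 = 33856/49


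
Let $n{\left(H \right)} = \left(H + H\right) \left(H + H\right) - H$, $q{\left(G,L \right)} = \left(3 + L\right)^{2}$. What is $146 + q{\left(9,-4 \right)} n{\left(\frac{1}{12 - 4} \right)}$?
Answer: $\frac{2335}{16} \approx 145.94$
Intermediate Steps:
$n{\left(H \right)} = - H + 4 H^{2}$ ($n{\left(H \right)} = 2 H 2 H - H = 4 H^{2} - H = - H + 4 H^{2}$)
$146 + q{\left(9,-4 \right)} n{\left(\frac{1}{12 - 4} \right)} = 146 + \left(3 - 4\right)^{2} \frac{-1 + \frac{4}{12 - 4}}{12 - 4} = 146 + \left(-1\right)^{2} \frac{-1 + \frac{4}{8}}{8} = 146 + 1 \frac{-1 + 4 \cdot \frac{1}{8}}{8} = 146 + 1 \frac{-1 + \frac{1}{2}}{8} = 146 + 1 \cdot \frac{1}{8} \left(- \frac{1}{2}\right) = 146 + 1 \left(- \frac{1}{16}\right) = 146 - \frac{1}{16} = \frac{2335}{16}$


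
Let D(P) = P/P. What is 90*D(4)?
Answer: 90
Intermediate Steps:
D(P) = 1
90*D(4) = 90*1 = 90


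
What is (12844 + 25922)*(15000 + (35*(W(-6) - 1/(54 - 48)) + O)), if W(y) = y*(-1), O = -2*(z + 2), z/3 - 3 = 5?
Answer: 587388893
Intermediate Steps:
z = 24 (z = 9 + 3*5 = 9 + 15 = 24)
O = -52 (O = -2*(24 + 2) = -2*26 = -52)
W(y) = -y
(12844 + 25922)*(15000 + (35*(W(-6) - 1/(54 - 48)) + O)) = (12844 + 25922)*(15000 + (35*(-1*(-6) - 1/(54 - 48)) - 52)) = 38766*(15000 + (35*(6 - 1/6) - 52)) = 38766*(15000 + (35*(35/6) - 52)) = 38766*(15000 + (1225/6 - 52)) = 38766*(15000 + 913/6) = 38766*(90913/6) = 587388893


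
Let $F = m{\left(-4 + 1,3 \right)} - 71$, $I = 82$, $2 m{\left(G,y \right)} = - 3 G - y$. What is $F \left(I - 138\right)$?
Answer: $3808$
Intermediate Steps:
$m{\left(G,y \right)} = - \frac{3 G}{2} - \frac{y}{2}$ ($m{\left(G,y \right)} = \frac{- 3 G - y}{2} = \frac{- y - 3 G}{2} = - \frac{3 G}{2} - \frac{y}{2}$)
$F = -68$ ($F = \left(- \frac{3 \left(-4 + 1\right)}{2} - \frac{3}{2}\right) - 71 = \left(\left(- \frac{3}{2}\right) \left(-3\right) - \frac{3}{2}\right) - 71 = \left(\frac{9}{2} - \frac{3}{2}\right) - 71 = 3 - 71 = -68$)
$F \left(I - 138\right) = - 68 \left(82 - 138\right) = \left(-68\right) \left(-56\right) = 3808$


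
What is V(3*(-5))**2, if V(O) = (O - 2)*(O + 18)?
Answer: 2601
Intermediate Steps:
V(O) = (-2 + O)*(18 + O)
V(3*(-5))**2 = (-36 + (3*(-5))**2 + 16*(3*(-5)))**2 = (-36 + (-15)**2 + 16*(-15))**2 = (-36 + 225 - 240)**2 = (-51)**2 = 2601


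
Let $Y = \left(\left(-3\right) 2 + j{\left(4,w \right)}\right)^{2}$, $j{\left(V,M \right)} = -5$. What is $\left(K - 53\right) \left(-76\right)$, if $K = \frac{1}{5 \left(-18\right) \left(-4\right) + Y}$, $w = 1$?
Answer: $\frac{1937392}{481} \approx 4027.8$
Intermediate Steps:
$Y = 121$ ($Y = \left(\left(-3\right) 2 - 5\right)^{2} = \left(-6 - 5\right)^{2} = \left(-11\right)^{2} = 121$)
$K = \frac{1}{481}$ ($K = \frac{1}{5 \left(-18\right) \left(-4\right) + 121} = \frac{1}{\left(-90\right) \left(-4\right) + 121} = \frac{1}{360 + 121} = \frac{1}{481} \approx 0.002079$)
$\left(K - 53\right) \left(-76\right) = \left(\frac{1}{481} - 53\right) \left(-76\right) = \left(- \frac{25492}{481}\right) \left(-76\right) = \frac{1937392}{481}$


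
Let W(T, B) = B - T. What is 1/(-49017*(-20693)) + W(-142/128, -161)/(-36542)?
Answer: 10379424094661/2372151774419328 ≈ 0.0043755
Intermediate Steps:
1/(-49017*(-20693)) + W(-142/128, -161)/(-36542) = 1/(-49017*(-20693)) + (-161 - (-142)/128)/(-36542) = -1/49017*(-1/20693) + (-161 - (-142)/128)*(-1/36542) = 1/1014308781 + (-161 - 1*(-71/64))*(-1/36542) = 1/1014308781 + (-161 + 71/64)*(-1/36542) = 1/1014308781 - 10233/64*(-1/36542) = 1/1014308781 + 10233/2338688 = 10379424094661/2372151774419328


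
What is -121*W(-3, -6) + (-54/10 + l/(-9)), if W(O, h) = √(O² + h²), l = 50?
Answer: -493/45 - 363*√5 ≈ -822.65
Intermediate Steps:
-121*W(-3, -6) + (-54/10 + l/(-9)) = -121*√((-3)² + (-6)²) + (-54/10 + 50/(-9)) = -121*√(9 + 36) + (-54*⅒ + 50*(-⅑)) = -363*√5 + (-27/5 - 50/9) = -363*√5 - 493/45 = -493/45 - 363*√5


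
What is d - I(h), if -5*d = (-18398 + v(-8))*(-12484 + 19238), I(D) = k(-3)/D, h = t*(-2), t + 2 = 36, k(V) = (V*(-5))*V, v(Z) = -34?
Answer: 8465301279/340 ≈ 2.4898e+7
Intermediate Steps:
k(V) = -5*V² (k(V) = (-5*V)*V = -5*V²)
t = 34 (t = -2 + 36 = 34)
h = -68 (h = 34*(-2) = -68)
I(D) = -45/D (I(D) = (-5*(-3)²)/D = (-5*9)/D = -45/D)
d = 124489728/5 (d = -(-18398 - 34)*(-12484 + 19238)/5 = -(-18432)*6754/5 = -⅕*(-124489728) = 124489728/5 ≈ 2.4898e+7)
d - I(h) = 124489728/5 - (-45)/(-68) = 124489728/5 - (-45)*(-1)/68 = 124489728/5 - 1*45/68 = 124489728/5 - 45/68 = 8465301279/340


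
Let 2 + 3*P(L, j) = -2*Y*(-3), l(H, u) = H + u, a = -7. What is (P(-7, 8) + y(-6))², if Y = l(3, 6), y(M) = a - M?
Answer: 2401/9 ≈ 266.78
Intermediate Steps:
y(M) = -7 - M
Y = 9 (Y = 3 + 6 = 9)
P(L, j) = 52/3 (P(L, j) = -⅔ + (-2*9*(-3))/3 = -⅔ + (-18*(-3))/3 = -⅔ + (⅓)*54 = -⅔ + 18 = 52/3)
(P(-7, 8) + y(-6))² = (52/3 + (-7 - 1*(-6)))² = (52/3 + (-7 + 6))² = (52/3 - 1)² = (49/3)² = 2401/9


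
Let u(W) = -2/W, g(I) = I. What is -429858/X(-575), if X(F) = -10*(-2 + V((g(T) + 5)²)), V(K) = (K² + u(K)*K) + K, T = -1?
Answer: 214929/1340 ≈ 160.39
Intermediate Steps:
V(K) = -2 + K + K² (V(K) = (K² + (-2/K)*K) + K = (K² - 2) + K = (-2 + K²) + K = -2 + K + K²)
X(F) = -2680 (X(F) = -10*(-2 + (-2 + (-1 + 5)²*(1 + (-1 + 5)²))) = -10*(-2 + (-2 + 4²*(1 + 4²))) = -10*(-2 + (-2 + 16*(1 + 16))) = -10*(-2 + (-2 + 16*17)) = -10*(-2 + (-2 + 272)) = -10*(-2 + 270) = -10*268 = -2680)
-429858/X(-575) = -429858/(-2680) = -429858*(-1/2680) = 214929/1340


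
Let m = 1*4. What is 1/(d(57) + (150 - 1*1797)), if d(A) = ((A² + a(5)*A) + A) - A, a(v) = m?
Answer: 1/1830 ≈ 0.00054645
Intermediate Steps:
m = 4
a(v) = 4
d(A) = A² + 4*A (d(A) = ((A² + 4*A) + A) - A = (A² + 5*A) - A = A² + 4*A)
1/(d(57) + (150 - 1*1797)) = 1/(57*(4 + 57) + (150 - 1*1797)) = 1/(57*61 + (150 - 1797)) = 1/(3477 - 1647) = 1/1830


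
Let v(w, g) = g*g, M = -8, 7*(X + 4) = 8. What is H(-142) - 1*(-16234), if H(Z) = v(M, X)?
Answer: 795866/49 ≈ 16242.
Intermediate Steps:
X = -20/7 (X = -4 + (⅐)*8 = -4 + 8/7 = -20/7 ≈ -2.8571)
v(w, g) = g²
H(Z) = 400/49 (H(Z) = (-20/7)² = 400/49)
H(-142) - 1*(-16234) = 400/49 - 1*(-16234) = 400/49 + 16234 = 795866/49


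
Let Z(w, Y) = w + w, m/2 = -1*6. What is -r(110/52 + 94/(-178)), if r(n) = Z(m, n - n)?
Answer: 24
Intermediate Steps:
m = -12 (m = 2*(-1*6) = 2*(-6) = -12)
Z(w, Y) = 2*w
r(n) = -24 (r(n) = 2*(-12) = -24)
-r(110/52 + 94/(-178)) = -1*(-24) = 24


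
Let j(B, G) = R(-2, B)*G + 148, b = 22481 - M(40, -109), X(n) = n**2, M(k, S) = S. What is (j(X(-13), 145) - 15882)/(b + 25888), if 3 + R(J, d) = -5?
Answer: -8447/24239 ≈ -0.34849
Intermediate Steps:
R(J, d) = -8 (R(J, d) = -3 - 5 = -8)
b = 22590 (b = 22481 - 1*(-109) = 22481 + 109 = 22590)
j(B, G) = 148 - 8*G (j(B, G) = -8*G + 148 = 148 - 8*G)
(j(X(-13), 145) - 15882)/(b + 25888) = ((148 - 8*145) - 15882)/(22590 + 25888) = ((148 - 1160) - 15882)/48478 = (-1012 - 15882)*(1/48478) = -16894*1/48478 = -8447/24239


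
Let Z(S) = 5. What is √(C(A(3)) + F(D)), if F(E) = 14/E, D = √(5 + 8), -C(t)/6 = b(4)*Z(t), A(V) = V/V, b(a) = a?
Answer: √(-20280 + 182*√13)/13 ≈ 10.776*I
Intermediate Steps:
A(V) = 1
C(t) = -120 (C(t) = -24*5 = -6*20 = -120)
D = √13 ≈ 3.6056
√(C(A(3)) + F(D)) = √(-120 + 14/(√13)) = √(-120 + 14*(√13/13)) = √(-120 + 14*√13/13)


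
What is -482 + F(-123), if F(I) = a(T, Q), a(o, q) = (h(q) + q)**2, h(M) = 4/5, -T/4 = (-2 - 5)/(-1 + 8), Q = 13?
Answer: -7289/25 ≈ -291.56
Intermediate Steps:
T = 4 (T = -4*(-2 - 5)/(-1 + 8) = -(-28)/7 = -4*(-1) = 4)
h(M) = 4/5 (h(M) = 4*(1/5) = 4/5)
a(o, q) = (4/5 + q)**2
F(I) = 4761/25 (F(I) = (4 + 5*13)**2/25 = (4 + 65)**2/25 = (1/25)*69**2 = (1/25)*4761 = 4761/25)
-482 + F(-123) = -482 + 4761/25 = -7289/25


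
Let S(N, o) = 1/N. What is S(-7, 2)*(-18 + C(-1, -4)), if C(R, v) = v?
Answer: 22/7 ≈ 3.1429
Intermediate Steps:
S(-7, 2)*(-18 + C(-1, -4)) = (-18 - 4)/(-7) = -⅐*(-22) = 22/7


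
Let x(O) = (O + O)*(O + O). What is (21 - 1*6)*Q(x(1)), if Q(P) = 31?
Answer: 465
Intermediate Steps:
x(O) = 4*O² (x(O) = (2*O)*(2*O) = 4*O²)
(21 - 1*6)*Q(x(1)) = (21 - 1*6)*31 = (21 - 6)*31 = 15*31 = 465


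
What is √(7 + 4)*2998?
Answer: 2998*√11 ≈ 9943.2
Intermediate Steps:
√(7 + 4)*2998 = √11*2998 = 2998*√11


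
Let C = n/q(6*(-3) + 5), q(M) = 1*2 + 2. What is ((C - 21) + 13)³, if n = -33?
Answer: -274625/64 ≈ -4291.0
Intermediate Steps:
q(M) = 4 (q(M) = 2 + 2 = 4)
C = -33/4 ≈ -8.2500
((C - 21) + 13)³ = ((-33/4 - 21) + 13)³ = (-117/4 + 13)³ = (-65/4)³ = -274625/64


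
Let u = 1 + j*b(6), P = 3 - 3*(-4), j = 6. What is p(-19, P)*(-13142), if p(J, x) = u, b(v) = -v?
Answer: 459970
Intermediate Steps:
P = 15 (P = 3 + 12 = 15)
u = -35 (u = 1 + 6*(-1*6) = 1 + 6*(-6) = 1 - 36 = -35)
p(J, x) = -35
p(-19, P)*(-13142) = -35*(-13142) = 459970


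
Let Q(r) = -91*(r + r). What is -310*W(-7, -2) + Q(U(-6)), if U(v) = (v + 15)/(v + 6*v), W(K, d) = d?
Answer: 659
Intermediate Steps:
U(v) = (15 + v)/(7*v) (U(v) = (15 + v)/((7*v)) = (15 + v)*(1/(7*v)) = (15 + v)/(7*v))
Q(r) = -182*r
-310*W(-7, -2) + Q(U(-6)) = -310*(-2) - 26*(15 - 6)/(-6) = 620 - 26*(-1)*9/6 = 620 - 182*(-3/14) = 620 + 39 = 659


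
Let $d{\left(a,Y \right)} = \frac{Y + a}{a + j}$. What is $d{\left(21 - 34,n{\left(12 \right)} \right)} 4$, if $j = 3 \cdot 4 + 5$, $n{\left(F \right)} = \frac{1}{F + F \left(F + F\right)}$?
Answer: $- \frac{3899}{300} \approx -12.997$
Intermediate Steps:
$n{\left(F \right)} = \frac{1}{F + 2 F^{2}}$ ($n{\left(F \right)} = \frac{1}{F + F 2 F} = \frac{1}{F + 2 F^{2}}$)
$j = 17$ ($j = 12 + 5 = 17$)
$d{\left(a,Y \right)} = \frac{Y + a}{17 + a}$ ($d{\left(a,Y \right)} = \frac{Y + a}{a + 17} = \frac{Y + a}{17 + a}$)
$d{\left(21 - 34,n{\left(12 \right)} \right)} 4 = \frac{\frac{1}{12 \left(1 + 2 \cdot 12\right)} + \left(21 - 34\right)}{17 + \left(21 - 34\right)} 4 = \frac{\frac{1}{12 \left(1 + 24\right)} - 13}{17 - 13} \cdot 4 = \frac{\frac{1}{12 \cdot 25} - 13}{4} \cdot 4 = \frac{\frac{1}{12} \cdot \frac{1}{25} - 13}{4} \cdot 4 = \frac{\frac{1}{300} - 13}{4} \cdot 4 = \frac{1}{4} \left(- \frac{3899}{300}\right) 4 = \left(- \frac{3899}{1200}\right) 4 = - \frac{3899}{300}$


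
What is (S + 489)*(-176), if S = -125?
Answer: -64064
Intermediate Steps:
(S + 489)*(-176) = (-125 + 489)*(-176) = 364*(-176) = -64064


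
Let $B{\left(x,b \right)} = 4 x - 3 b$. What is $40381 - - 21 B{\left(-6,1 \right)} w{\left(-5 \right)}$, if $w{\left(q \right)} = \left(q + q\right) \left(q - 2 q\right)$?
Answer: $68731$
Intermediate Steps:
$w{\left(q \right)} = - 2 q^{2}$ ($w{\left(q \right)} = 2 q \left(- q\right) = - 2 q^{2}$)
$B{\left(x,b \right)} = - 3 b + 4 x$
$40381 - - 21 B{\left(-6,1 \right)} w{\left(-5 \right)} = 40381 - - 21 \left(\left(-3\right) 1 + 4 \left(-6\right)\right) \left(- 2 \left(-5\right)^{2}\right) = 40381 - - 21 \left(-3 - 24\right) \left(\left(-2\right) 25\right) = 40381 - \left(-21\right) \left(-27\right) \left(-50\right) = 40381 - 567 \left(-50\right) = 40381 - -28350 = 40381 + 28350 = 68731$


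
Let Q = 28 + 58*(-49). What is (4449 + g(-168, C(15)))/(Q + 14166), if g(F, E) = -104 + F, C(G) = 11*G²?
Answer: 4177/11352 ≈ 0.36795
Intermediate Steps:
Q = -2814 (Q = 28 - 2842 = -2814)
(4449 + g(-168, C(15)))/(Q + 14166) = (4449 + (-104 - 168))/(-2814 + 14166) = (4449 - 272)/11352 = 4177*(1/11352) = 4177/11352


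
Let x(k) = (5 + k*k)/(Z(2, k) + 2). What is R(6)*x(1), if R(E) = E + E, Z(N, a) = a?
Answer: 24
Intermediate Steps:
R(E) = 2*E
x(k) = (5 + k²)/(2 + k) (x(k) = (5 + k*k)/(k + 2) = (5 + k²)/(2 + k))
R(6)*x(1) = (2*6)*((5 + 1²)/(2 + 1)) = 12*((5 + 1)/3) = 12*((⅓)*6) = 12*2 = 24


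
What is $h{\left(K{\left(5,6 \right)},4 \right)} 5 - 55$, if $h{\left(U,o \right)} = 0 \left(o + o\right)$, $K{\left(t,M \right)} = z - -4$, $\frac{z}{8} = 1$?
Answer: $-55$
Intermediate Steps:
$z = 8$ ($z = 8 \cdot 1 = 8$)
$K{\left(t,M \right)} = 12$ ($K{\left(t,M \right)} = 8 - -4 = 8 + 4 = 12$)
$h{\left(U,o \right)} = 0$ ($h{\left(U,o \right)} = 0 \cdot 2 o = 0$)
$h{\left(K{\left(5,6 \right)},4 \right)} 5 - 55 = 0 \cdot 5 - 55 = 0 - 55 = -55$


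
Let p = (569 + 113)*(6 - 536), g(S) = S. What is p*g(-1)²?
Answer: -361460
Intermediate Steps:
p = -361460 (p = 682*(-530) = -361460)
p*g(-1)² = -361460*(-1)² = -361460*1 = -361460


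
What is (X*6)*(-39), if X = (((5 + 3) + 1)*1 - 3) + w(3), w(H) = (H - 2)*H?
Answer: -2106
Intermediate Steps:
w(H) = H*(-2 + H) (w(H) = (-2 + H)*H = H*(-2 + H))
X = 9 (X = (((5 + 3) + 1)*1 - 3) + 3*(-2 + 3) = ((8 + 1)*1 - 3) + 3*1 = (9*1 - 3) + 3 = (9 - 3) + 3 = 6 + 3 = 9)
(X*6)*(-39) = (9*6)*(-39) = 54*(-39) = -2106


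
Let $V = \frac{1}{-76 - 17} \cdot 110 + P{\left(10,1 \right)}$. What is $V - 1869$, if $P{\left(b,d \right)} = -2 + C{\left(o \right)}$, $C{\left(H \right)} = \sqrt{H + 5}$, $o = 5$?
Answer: $- \frac{174113}{93} + \sqrt{10} \approx -1869.0$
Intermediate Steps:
$C{\left(H \right)} = \sqrt{5 + H}$
$P{\left(b,d \right)} = -2 + \sqrt{10}$ ($P{\left(b,d \right)} = -2 + \sqrt{5 + 5} = -2 + \sqrt{10}$)
$V = - \frac{296}{93} + \sqrt{10}$ ($V = \frac{1}{-76 - 17} \cdot 110 - \left(2 - \sqrt{10}\right) = \frac{1}{-93} \cdot 110 - \left(2 - \sqrt{10}\right) = \left(- \frac{1}{93}\right) 110 - \left(2 - \sqrt{10}\right) = - \frac{110}{93} - \left(2 - \sqrt{10}\right) = - \frac{296}{93} + \sqrt{10} \approx -0.020518$)
$V - 1869 = \left(- \frac{296}{93} + \sqrt{10}\right) - 1869 = - \frac{174113}{93} + \sqrt{10}$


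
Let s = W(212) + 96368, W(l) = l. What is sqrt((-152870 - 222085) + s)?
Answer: 5*I*sqrt(11135) ≈ 527.61*I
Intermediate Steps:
s = 96580 (s = 212 + 96368 = 96580)
sqrt((-152870 - 222085) + s) = sqrt((-152870 - 222085) + 96580) = sqrt(-374955 + 96580) = sqrt(-278375) = 5*I*sqrt(11135)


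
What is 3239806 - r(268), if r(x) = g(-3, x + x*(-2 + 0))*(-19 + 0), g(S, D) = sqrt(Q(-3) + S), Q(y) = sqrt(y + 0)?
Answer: 3239806 + 19*sqrt(-3 + I*sqrt(3)) ≈ 3.2398e+6 + 34.158*I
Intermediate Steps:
Q(y) = sqrt(y)
g(S, D) = sqrt(S + I*sqrt(3)) (g(S, D) = sqrt(sqrt(-3) + S) = sqrt(I*sqrt(3) + S) = sqrt(S + I*sqrt(3)))
r(x) = -19*sqrt(-3 + I*sqrt(3)) (r(x) = sqrt(-3 + I*sqrt(3))*(-19 + 0) = sqrt(-3 + I*sqrt(3))*(-19) = -19*sqrt(-3 + I*sqrt(3)))
3239806 - r(268) = 3239806 - (-19)*sqrt(-3 + I*sqrt(3)) = 3239806 + 19*sqrt(-3 + I*sqrt(3))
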